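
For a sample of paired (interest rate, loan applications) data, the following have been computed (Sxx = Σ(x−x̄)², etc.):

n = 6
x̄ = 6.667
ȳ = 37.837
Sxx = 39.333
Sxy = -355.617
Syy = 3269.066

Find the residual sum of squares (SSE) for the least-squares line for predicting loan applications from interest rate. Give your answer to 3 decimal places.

53.866

b = Sxy/Sxx = -355.617/39.333 = -9.041187
SSE = Syy − b·Sxy = 3269.066 − (-9.041187)·(-355.617) = 53.866277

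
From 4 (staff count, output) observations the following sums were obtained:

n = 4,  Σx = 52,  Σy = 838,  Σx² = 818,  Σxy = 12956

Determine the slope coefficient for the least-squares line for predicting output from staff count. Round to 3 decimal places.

14.521

Sxx = Σx² − (Σx)²/n = 818 − 676 = 142
Sxy = Σxy − (Σx)(Σy)/n = 12956 − 10894 = 2062
b = Sxy/Sxx = 2062/142 = 14.521127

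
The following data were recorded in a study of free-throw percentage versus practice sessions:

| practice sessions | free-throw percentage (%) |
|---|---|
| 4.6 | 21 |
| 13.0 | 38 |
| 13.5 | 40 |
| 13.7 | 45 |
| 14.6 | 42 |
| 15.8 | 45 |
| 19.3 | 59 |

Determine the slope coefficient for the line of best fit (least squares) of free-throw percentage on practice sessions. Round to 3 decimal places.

n = 7, Σx = 94.5, Σy = 290, Σxy = 4210, Σx² = 1395.39
Sxx = Σx² − (Σx)²/n = 1395.39 − 1275.75 = 119.64
Sxy = Σxy − (Σx)(Σy)/n = 4210 − 3915 = 295
b = Sxy/Sxx = 295/119.64 = 2.465731

2.466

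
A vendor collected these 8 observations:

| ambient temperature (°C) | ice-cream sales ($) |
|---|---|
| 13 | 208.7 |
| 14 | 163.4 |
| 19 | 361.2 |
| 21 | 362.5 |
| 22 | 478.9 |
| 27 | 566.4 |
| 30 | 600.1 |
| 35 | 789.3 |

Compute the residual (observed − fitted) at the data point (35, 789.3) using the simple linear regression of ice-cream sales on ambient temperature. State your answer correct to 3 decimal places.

14.197

n = 8, Σx = 181, Σy = 3530.5, Σxy = 90933.1, Σx² = 4505
Sxx = Σx² − (Σx)²/n = 4505 − 4095.125 = 409.875
Sxy = Σxy − (Σx)(Σy)/n = 90933.1 − 79877.5625 = 11055.5375
b = Sxy/Sxx = 11055.5375/409.875 = 26.972949
a = ȳ − b·x̄ = 441.3125 − 26.972949·22.625 = -168.950473
ŷ(35) = -168.950473 + 26.972949·35 = 775.102745
residual = y − ŷ = 789.3 − 775.102745 = 14.197255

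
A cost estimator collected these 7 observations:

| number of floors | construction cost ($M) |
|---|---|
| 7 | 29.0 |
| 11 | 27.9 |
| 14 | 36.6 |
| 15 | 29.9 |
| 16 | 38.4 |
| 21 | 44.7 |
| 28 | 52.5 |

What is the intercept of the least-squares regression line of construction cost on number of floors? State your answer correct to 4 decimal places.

n = 7, Σx = 112, Σy = 259, Σxy = 4493.9, Σx² = 2072
Sxx = Σx² − (Σx)²/n = 2072 − 1792 = 280
Sxy = Σxy − (Σx)(Σy)/n = 4493.9 − 4144 = 349.9
b = Sxy/Sxx = 349.9/280 = 1.249643
a = ȳ − b·x̄ = 37 − 1.249643·16 = 17.005714

17.0057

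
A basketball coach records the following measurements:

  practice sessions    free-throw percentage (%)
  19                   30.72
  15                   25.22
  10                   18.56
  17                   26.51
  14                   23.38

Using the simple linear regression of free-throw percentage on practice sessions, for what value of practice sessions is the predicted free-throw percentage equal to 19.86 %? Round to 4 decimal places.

11.1348

n = 5, Σx = 75, Σy = 124.39, Σxy = 1925.57, Σx² = 1171
Sxx = Σx² − (Σx)²/n = 1171 − 1125 = 46
Sxy = Σxy − (Σx)(Σy)/n = 1925.57 − 1865.85 = 59.72
b = Sxy/Sxx = 59.72/46 = 1.298261
a = ȳ − b·x̄ = 24.878 − 1.298261·15 = 5.404087
Set a + b·x = 19.86: x = (19.86 − 5.404087) / 1.298261 = 11.134829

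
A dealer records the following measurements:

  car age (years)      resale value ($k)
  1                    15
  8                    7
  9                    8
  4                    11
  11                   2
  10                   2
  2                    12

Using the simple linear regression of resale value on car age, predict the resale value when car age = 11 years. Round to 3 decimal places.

2.836

n = 7, Σx = 45, Σy = 57, Σxy = 253, Σx² = 387
Sxx = Σx² − (Σx)²/n = 387 − 289.285714 = 97.714286
Sxy = Σxy − (Σx)(Σy)/n = 253 − 366.428571 = -113.428571
b = Sxy/Sxx = -113.428571/97.714286 = -1.160819
a = ȳ − b·x̄ = 8.142857 − (-1.160819)·6.428571 = 15.605263
ŷ(11) = a + b·11 = 15.605263 + (-1.160819)·11 = 2.836257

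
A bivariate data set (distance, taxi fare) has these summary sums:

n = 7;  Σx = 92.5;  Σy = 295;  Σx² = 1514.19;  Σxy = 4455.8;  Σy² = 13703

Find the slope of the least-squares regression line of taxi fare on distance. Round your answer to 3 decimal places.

Sxx = Σx² − (Σx)²/n = 1514.19 − 1222.321429 = 291.868571
Sxy = Σxy − (Σx)(Σy)/n = 4455.8 − 3898.214286 = 557.585714
b = Sxy/Sxx = 557.585714/291.868571 = 1.910400

1.910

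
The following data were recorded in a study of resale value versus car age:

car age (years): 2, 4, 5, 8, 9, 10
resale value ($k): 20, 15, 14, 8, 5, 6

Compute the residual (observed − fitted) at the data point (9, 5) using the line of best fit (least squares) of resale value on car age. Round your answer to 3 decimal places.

n = 6, Σx = 38, Σy = 68, Σxy = 339, Σx² = 290
Sxx = Σx² − (Σx)²/n = 290 − 240.666667 = 49.333333
Sxy = Σxy − (Σx)(Σy)/n = 339 − 430.666667 = -91.666667
b = Sxy/Sxx = -91.666667/49.333333 = -1.858108
a = ȳ − b·x̄ = 11.333333 − (-1.858108)·6.333333 = 23.101351
ŷ(9) = 23.101351 + (-1.858108)·9 = 6.378378
residual = y − ŷ = 5 − 6.378378 = -1.378378

-1.378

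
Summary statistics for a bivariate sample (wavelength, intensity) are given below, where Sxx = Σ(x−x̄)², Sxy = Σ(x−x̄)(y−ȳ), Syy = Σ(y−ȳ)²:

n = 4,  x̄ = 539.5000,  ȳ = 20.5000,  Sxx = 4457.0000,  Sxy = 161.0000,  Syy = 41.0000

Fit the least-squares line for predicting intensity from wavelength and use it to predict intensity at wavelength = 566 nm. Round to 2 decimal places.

b = Sxy/Sxx = 161/4457 = 0.036123
a = ȳ − b·x̄ = 20.5 − 0.036123·539.5 = 1.011667
ŷ(566) = a + b·566 = 1.011667 + 0.036123·566 = 21.457258

21.46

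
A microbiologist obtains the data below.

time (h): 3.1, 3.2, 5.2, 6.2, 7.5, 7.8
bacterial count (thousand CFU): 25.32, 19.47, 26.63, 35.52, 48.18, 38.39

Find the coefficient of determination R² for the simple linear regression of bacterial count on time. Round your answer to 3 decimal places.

n = 6, Σx = 33, Σy = 193.51, Σxy = 1160.288, Σx² = 202.42, Σy² = 6786.1151
Sxx = Σx² − (Σx)²/n = 202.42 − 181.5 = 20.92
Sxy = Σxy − (Σx)(Σy)/n = 1160.288 − 1064.305 = 95.983
Syy = Σy² − (Σy)²/n = 6786.1151 − 6241.020017 = 545.095083
R² = Sxy²/(Sxx·Syy) = (95.983)²/(20.92·545.095083) = 0.807895

0.808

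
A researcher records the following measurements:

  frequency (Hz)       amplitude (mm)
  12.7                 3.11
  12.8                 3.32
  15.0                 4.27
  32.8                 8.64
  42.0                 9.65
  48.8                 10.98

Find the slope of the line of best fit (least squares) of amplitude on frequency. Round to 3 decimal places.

n = 6, Σx = 164.1, Σy = 39.97, Σxy = 1370.559, Σx² = 5771.41
Sxx = Σx² − (Σx)²/n = 5771.41 − 4488.135 = 1283.275
Sxy = Σxy − (Σx)(Σy)/n = 1370.559 − 1093.1795 = 277.3795
b = Sxy/Sxx = 277.3795/1283.275 = 0.216150

0.216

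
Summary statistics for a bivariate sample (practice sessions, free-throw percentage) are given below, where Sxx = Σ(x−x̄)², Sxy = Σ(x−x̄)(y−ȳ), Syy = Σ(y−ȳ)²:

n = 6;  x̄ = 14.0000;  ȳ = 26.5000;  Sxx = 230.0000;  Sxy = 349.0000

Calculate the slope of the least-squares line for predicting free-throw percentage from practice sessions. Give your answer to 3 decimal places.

1.517

b = Sxy/Sxx = 349/230 = 1.517391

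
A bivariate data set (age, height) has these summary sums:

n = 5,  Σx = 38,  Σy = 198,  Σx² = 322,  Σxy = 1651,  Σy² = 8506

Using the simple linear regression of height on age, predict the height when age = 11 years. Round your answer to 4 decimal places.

Sxx = Σx² − (Σx)²/n = 322 − 288.8 = 33.2
Sxy = Σxy − (Σx)(Σy)/n = 1651 − 1504.8 = 146.2
b = Sxy/Sxx = 146.2/33.2 = 4.403614
a = ȳ − b·x̄ = 39.6 − 4.403614·7.6 = 6.132530
ŷ(11) = a + b·11 = 6.132530 + 4.403614·11 = 54.572289

54.5723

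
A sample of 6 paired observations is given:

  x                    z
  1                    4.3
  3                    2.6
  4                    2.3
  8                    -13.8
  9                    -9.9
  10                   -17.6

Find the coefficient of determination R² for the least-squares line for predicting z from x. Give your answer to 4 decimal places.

n = 6, Σx = 35, Σy = -32.1, Σxy = -354.2, Σx² = 271, Σy² = 628.75
Sxx = Σx² − (Σx)²/n = 271 − 204.166667 = 66.833333
Sxy = Σxy − (Σx)(Σy)/n = -354.2 − (-187.25) = -166.95
Syy = Σy² − (Σy)²/n = 628.75 − 171.735 = 457.015
R² = Sxy²/(Sxx·Syy) = (-166.95)²/(66.833333·457.015) = 0.912534

0.9125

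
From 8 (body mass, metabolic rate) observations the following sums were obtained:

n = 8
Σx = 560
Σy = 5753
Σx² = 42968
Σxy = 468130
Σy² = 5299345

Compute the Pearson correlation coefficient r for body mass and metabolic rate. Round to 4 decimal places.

0.9886

Sxx = Σx² − (Σx)²/n = 42968 − 39200 = 3768
Sxy = Σxy − (Σx)(Σy)/n = 468130 − 402710 = 65420
Syy = Σy² − (Σy)²/n = 5299345 − 4137126.125 = 1162218.875
r = Sxy/√(Sxx·Syy) = 65420/√(4379240721) = 65420/66175.831850 = 0.988578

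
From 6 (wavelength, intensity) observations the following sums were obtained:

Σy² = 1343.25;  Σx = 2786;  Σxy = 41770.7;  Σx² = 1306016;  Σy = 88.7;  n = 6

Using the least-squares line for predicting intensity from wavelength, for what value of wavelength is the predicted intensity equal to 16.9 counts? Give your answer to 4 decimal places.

509.1902

Sxx = Σx² − (Σx)²/n = 1306016 − 1293632.666667 = 12383.333333
Sxy = Σxy − (Σx)(Σy)/n = 41770.7 − 41186.366667 = 584.333333
b = Sxy/Sxx = 584.333333/12383.333333 = 0.047187
a = ȳ − b·x̄ = 14.783333 − 0.047187·464.333333 = -7.127201
Set a + b·x = 16.9: x = (16.9 − (-7.127201)) / 0.047187 = 509.190245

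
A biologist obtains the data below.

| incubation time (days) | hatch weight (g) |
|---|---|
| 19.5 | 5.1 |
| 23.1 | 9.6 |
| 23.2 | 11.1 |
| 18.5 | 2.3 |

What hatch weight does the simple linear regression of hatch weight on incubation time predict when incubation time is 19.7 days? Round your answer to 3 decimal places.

4.770

n = 4, Σx = 84.3, Σy = 28.1, Σxy = 621.28, Σx² = 1794.35
Sxx = Σx² − (Σx)²/n = 1794.35 − 1776.6225 = 17.7275
Sxy = Σxy − (Σx)(Σy)/n = 621.28 − 592.2075 = 29.0725
b = Sxy/Sxx = 29.0725/17.7275 = 1.639966
a = ȳ − b·x̄ = 7.025 − 1.639966·21.075 = -27.537287
ŷ(19.7) = a + b·19.7 = -27.537287 + 1.639966·19.7 = 4.770047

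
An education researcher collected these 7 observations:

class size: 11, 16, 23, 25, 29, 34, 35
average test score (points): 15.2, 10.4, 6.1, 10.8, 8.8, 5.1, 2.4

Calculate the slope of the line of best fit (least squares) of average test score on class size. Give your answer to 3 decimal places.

n = 7, Σx = 173, Σy = 58.8, Σxy = 1256.5, Σx² = 4753
Sxx = Σx² − (Σx)²/n = 4753 − 4275.571429 = 477.428571
Sxy = Σxy − (Σx)(Σy)/n = 1256.5 − 1453.2 = -196.7
b = Sxy/Sxx = -196.7/477.428571 = -0.411999

-0.412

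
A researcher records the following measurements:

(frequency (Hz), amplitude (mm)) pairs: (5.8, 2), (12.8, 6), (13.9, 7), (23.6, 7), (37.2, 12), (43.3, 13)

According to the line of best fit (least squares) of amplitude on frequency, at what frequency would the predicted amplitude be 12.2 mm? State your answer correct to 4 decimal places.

n = 6, Σx = 136.6, Σy = 47, Σxy = 1360.2, Σx² = 4206.38
Sxx = Σx² − (Σx)²/n = 4206.38 − 3109.926667 = 1096.453333
Sxy = Σxy − (Σx)(Σy)/n = 1360.2 − 1070.033333 = 290.166667
b = Sxy/Sxx = 290.166667/1096.453333 = 0.264641
a = ȳ − b·x̄ = 7.833333 − 0.264641·22.766667 = 1.808337
Set a + b·x = 12.2: x = (12.2 − 1.808337) / 0.264641 = 39.266998

39.2670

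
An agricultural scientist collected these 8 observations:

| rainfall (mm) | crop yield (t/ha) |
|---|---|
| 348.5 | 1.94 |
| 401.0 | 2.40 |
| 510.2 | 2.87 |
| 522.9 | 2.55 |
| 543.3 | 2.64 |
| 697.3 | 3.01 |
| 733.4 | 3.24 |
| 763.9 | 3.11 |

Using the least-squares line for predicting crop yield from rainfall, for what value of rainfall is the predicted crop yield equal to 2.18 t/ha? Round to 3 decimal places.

356.390

n = 8, Σx = 4520.5, Σy = 21.76, Σxy = 12721.289, Σx² = 2718802.65
Sxx = Σx² − (Σx)²/n = 2718802.65 − 2554365.03125 = 164437.61875
Sxy = Σxy − (Σx)(Σy)/n = 12721.289 − 12295.76 = 425.529
b = Sxy/Sxx = 425.529/164437.61875 = 0.002588
a = ȳ − b·x̄ = 2.72 − 0.002588·565.0625 = 1.257740
Set a + b·x = 2.18: x = (2.18 − 1.257740) / 0.002588 = 356.389732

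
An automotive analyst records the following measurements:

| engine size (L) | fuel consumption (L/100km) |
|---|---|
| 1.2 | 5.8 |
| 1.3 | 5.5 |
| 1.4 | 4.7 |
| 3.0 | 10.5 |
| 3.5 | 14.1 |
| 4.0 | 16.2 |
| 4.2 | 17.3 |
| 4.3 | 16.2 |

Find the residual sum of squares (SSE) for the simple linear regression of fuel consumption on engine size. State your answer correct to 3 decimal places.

5.065

n = 8, Σx = 22.9, Σy = 90.3, Σxy = 308.66, Σx² = 78.47, Σy² = 1219.21
Sxx = Σx² − (Σx)²/n = 78.47 − 65.55125 = 12.91875
Sxy = Σxy − (Σx)(Σy)/n = 308.66 − 258.48375 = 50.17625
Syy = Σy² − (Σy)²/n = 1219.21 − 1019.26125 = 199.94875
b = Sxy/Sxx = 50.17625/12.91875 = 3.883986
SSE = Syy − b·Sxy = 199.94875 − 3.883986·50.17625 = 5.064875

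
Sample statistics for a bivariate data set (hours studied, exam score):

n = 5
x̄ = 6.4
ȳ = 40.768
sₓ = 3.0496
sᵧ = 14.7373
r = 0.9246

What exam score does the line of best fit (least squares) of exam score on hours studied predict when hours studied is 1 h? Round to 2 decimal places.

16.64

b = r · sᵧ/sₓ = 0.9246 · 14.7373/3.0496 = 4.468162
a = ȳ − b·x̄ = 40.768 − 4.468162·6.4 = 12.171762
ŷ(1) = a + b·1 = 12.171762 + 4.468162·1 = 16.639924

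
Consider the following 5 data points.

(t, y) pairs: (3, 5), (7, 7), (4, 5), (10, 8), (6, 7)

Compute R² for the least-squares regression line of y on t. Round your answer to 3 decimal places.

0.907

n = 5, Σx = 30, Σy = 32, Σxy = 206, Σx² = 210, Σy² = 212
Sxx = Σx² − (Σx)²/n = 210 − 180 = 30
Sxy = Σxy − (Σx)(Σy)/n = 206 − 192 = 14
Syy = Σy² − (Σy)²/n = 212 − 204.8 = 7.2
R² = Sxy²/(Sxx·Syy) = (14)²/(30·7.2) = 0.907407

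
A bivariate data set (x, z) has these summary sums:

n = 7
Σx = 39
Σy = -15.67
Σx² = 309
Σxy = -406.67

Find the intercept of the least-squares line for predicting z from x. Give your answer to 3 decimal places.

17.162

Sxx = Σx² − (Σx)²/n = 309 − 217.285714 = 91.714286
Sxy = Σxy − (Σx)(Σy)/n = -406.67 − (-87.304286) = -319.365714
b = Sxy/Sxx = -319.365714/91.714286 = -3.482181
a = ȳ − b·x̄ = -2.238571 − (-3.482181)·5.571429 = 17.162150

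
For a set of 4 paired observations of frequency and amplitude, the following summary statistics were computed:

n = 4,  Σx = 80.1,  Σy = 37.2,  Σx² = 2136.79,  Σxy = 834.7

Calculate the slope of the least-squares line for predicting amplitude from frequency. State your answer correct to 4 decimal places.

Sxx = Σx² − (Σx)²/n = 2136.79 − 1604.0025 = 532.7875
Sxy = Σxy − (Σx)(Σy)/n = 834.7 − 744.93 = 89.77
b = Sxy/Sxx = 89.77/532.7875 = 0.168491

0.1685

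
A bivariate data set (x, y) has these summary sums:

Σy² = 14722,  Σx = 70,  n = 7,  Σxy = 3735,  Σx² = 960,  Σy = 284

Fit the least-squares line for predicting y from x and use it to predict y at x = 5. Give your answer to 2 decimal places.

Sxx = Σx² − (Σx)²/n = 960 − 700 = 260
Sxy = Σxy − (Σx)(Σy)/n = 3735 − 2840 = 895
b = Sxy/Sxx = 895/260 = 3.442308
a = ȳ − b·x̄ = 40.571429 − 3.442308·10 = 6.148352
ŷ(5) = a + b·5 = 6.148352 + 3.442308·5 = 23.359890

23.36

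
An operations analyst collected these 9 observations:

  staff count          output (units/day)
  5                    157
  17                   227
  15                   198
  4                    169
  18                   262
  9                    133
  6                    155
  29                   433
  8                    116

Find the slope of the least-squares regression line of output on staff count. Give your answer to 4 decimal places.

n = 9, Σx = 111, Σy = 1850, Σxy = 28618, Σx² = 1901
Sxx = Σx² − (Σx)²/n = 1901 − 1369 = 532
Sxy = Σxy − (Σx)(Σy)/n = 28618 − 22816.666667 = 5801.333333
b = Sxy/Sxx = 5801.333333/532 = 10.904762

10.9048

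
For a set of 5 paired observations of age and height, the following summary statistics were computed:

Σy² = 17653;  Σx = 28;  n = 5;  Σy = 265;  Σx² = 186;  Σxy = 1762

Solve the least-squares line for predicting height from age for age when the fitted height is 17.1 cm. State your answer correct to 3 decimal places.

Sxx = Σx² − (Σx)²/n = 186 − 156.8 = 29.2
Sxy = Σxy − (Σx)(Σy)/n = 1762 − 1484 = 278
b = Sxy/Sxx = 278/29.2 = 9.520548
a = ȳ − b·x̄ = 53 − 9.520548·5.6 = -0.315068
Set a + b·x = 17.1: x = (17.1 − (-0.315068)) / 9.520548 = 1.829209

1.829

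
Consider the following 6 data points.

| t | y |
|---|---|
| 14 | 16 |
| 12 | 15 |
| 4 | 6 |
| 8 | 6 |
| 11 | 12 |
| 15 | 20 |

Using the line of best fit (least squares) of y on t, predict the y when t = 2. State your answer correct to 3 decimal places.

n = 6, Σx = 64, Σy = 75, Σxy = 908, Σx² = 766
Sxx = Σx² − (Σx)²/n = 766 − 682.666667 = 83.333333
Sxy = Σxy − (Σx)(Σy)/n = 908 − 800 = 108
b = Sxy/Sxx = 108/83.333333 = 1.296
a = ȳ − b·x̄ = 12.5 − 1.296·10.666667 = -1.324
ŷ(2) = a + b·2 = -1.324 + 1.296·2 = 1.268

1.268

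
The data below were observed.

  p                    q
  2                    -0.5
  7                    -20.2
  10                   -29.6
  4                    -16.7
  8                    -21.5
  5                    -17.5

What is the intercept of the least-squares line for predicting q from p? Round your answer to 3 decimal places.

0.719

n = 6, Σx = 36, Σy = -106, Σxy = -764.7, Σx² = 258
Sxx = Σx² − (Σx)²/n = 258 − 216 = 42
Sxy = Σxy − (Σx)(Σy)/n = -764.7 − (-636) = -128.7
b = Sxy/Sxx = -128.7/42 = -3.064286
a = ȳ − b·x̄ = -17.666667 − (-3.064286)·6 = 0.719048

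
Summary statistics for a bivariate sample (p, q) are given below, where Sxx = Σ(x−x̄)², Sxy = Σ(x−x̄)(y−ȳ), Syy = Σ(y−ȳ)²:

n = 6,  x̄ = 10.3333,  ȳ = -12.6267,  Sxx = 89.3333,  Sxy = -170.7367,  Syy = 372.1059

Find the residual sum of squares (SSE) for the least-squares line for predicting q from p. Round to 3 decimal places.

45.788

b = Sxy/Sxx = -170.7367/89.3333 = -1.911232
SSE = Syy − b·Sxy = 372.1059 − (-1.911232)·(-170.7367) = 45.788382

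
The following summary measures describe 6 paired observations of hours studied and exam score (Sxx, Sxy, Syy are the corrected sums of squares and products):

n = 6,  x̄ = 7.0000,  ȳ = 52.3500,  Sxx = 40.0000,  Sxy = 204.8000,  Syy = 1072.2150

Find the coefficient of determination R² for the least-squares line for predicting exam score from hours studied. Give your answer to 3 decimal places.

0.978

R² = Sxy²/(Sxx·Syy) = (204.8)²/(40·1072.215) = 0.977953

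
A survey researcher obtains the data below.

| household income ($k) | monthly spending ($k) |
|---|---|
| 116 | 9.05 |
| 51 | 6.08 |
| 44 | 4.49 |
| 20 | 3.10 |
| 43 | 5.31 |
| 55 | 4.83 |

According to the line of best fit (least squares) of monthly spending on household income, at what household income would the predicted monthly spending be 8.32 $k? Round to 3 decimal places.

102.528

n = 6, Σx = 329, Σy = 32.86, Σxy = 2113.42, Σx² = 23267
Sxx = Σx² − (Σx)²/n = 23267 − 18040.166667 = 5226.833333
Sxy = Σxy − (Σx)(Σy)/n = 2113.42 − 1801.823333 = 311.596667
b = Sxy/Sxx = 311.596667/5226.833333 = 0.059615
a = ȳ − b·x̄ = 5.476667 − 0.059615·54.833333 = 2.207788
Set a + b·x = 8.32: x = (8.32 − 2.207788) / 0.059615 = 102.528418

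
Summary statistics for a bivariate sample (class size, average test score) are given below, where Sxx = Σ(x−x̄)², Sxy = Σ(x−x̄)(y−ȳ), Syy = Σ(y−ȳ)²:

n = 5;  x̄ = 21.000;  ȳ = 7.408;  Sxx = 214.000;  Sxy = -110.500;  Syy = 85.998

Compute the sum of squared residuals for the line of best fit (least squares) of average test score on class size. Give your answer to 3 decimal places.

28.941

b = Sxy/Sxx = -110.5/214 = -0.516355
SSE = Syy − b·Sxy = 85.998 − (-0.516355)·(-110.5) = 28.940757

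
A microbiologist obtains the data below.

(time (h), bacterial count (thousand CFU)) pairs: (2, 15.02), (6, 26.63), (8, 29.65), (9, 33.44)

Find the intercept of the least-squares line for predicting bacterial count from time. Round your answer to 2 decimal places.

n = 4, Σx = 25, Σy = 104.74, Σxy = 727.98, Σx² = 185
Sxx = Σx² − (Σx)²/n = 185 − 156.25 = 28.75
Sxy = Σxy − (Σx)(Σy)/n = 727.98 − 654.625 = 73.355
b = Sxy/Sxx = 73.355/28.75 = 2.551478
a = ȳ − b·x̄ = 26.185 − 2.551478·6.25 = 10.238261

10.24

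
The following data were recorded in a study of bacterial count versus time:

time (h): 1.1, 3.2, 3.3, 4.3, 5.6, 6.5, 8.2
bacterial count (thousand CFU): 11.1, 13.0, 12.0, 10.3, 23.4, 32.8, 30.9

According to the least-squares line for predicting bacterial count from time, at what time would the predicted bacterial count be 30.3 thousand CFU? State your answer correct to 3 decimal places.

n = 7, Σx = 32.2, Σy = 133.5, Σxy = 735.32, Σx² = 181.68
Sxx = Σx² − (Σx)²/n = 181.68 − 148.12 = 33.56
Sxy = Σxy − (Σx)(Σy)/n = 735.32 − 614.1 = 121.22
b = Sxy/Sxx = 121.22/33.56 = 3.612038
a = ȳ − b·x̄ = 19.071429 − 3.612038·4.6 = 2.456053
Set a + b·x = 30.3: x = (30.3 − 2.456053) / 3.612038 = 7.708653

7.709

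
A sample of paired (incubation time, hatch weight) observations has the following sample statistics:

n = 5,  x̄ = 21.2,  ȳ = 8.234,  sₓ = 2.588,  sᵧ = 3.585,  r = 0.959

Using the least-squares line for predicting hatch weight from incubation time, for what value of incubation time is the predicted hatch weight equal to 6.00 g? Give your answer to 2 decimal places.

19.52

b = r · sᵧ/sₓ = 0.959 · 3.585/2.588 = 1.328445
a = ȳ − b·x̄ = 8.234 − 1.328445·21.2 = -19.929029
Set a + b·x = 6.00: x = (6.00 − (-19.929029)) / 1.328445 = 19.518334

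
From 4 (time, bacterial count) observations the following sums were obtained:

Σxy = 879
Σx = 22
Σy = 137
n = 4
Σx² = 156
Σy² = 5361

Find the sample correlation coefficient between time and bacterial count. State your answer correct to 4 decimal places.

0.8203

Sxx = Σx² − (Σx)²/n = 156 − 121 = 35
Sxy = Σxy − (Σx)(Σy)/n = 879 − 753.5 = 125.5
Syy = Σy² − (Σy)²/n = 5361 − 4692.25 = 668.75
r = Sxy/√(Sxx·Syy) = 125.5/√(23406.25) = 125.5/152.991013 = 0.820310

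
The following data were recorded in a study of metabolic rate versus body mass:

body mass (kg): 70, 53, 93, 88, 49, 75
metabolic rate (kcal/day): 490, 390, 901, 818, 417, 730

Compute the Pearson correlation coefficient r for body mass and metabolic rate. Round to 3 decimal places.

0.954

n = 6, Σx = 428, Σy = 3746, Σxy = 285930, Σx² = 32128, Σy² = 2579914
Sxx = Σx² − (Σx)²/n = 32128 − 30530.666667 = 1597.333333
Sxy = Σxy − (Σx)(Σy)/n = 285930 − 267214.666667 = 18715.333333
Syy = Σy² − (Σy)²/n = 2579914 − 2338752.666667 = 241161.333333
r = Sxy/√(Sxx·Syy) = 18715.333333/√(385215036.444444) = 18715.333333/19626.895741 = 0.953555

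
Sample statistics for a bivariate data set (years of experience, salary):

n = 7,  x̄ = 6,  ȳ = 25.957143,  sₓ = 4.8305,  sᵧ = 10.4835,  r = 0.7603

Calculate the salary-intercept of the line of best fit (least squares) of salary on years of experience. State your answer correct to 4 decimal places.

16.0568

b = r · sᵧ/sₓ = 0.7603 · 10.4835/4.8305 = 1.650058
a = ȳ − b·x̄ = 25.957143 − 1.650058·6 = 16.056795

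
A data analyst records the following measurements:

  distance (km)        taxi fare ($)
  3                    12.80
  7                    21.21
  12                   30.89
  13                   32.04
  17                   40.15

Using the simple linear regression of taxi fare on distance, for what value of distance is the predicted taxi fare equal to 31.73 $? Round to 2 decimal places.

n = 5, Σx = 52, Σy = 137.09, Σxy = 1656.62, Σx² = 660
Sxx = Σx² − (Σx)²/n = 660 − 540.8 = 119.2
Sxy = Σxy − (Σx)(Σy)/n = 1656.62 − 1425.736 = 230.884
b = Sxy/Sxx = 230.884/119.2 = 1.936946
a = ȳ − b·x̄ = 27.418 − 1.936946·10.4 = 7.273758
Set a + b·x = 31.73: x = (31.73 − 7.273758) / 1.936946 = 12.626185

12.63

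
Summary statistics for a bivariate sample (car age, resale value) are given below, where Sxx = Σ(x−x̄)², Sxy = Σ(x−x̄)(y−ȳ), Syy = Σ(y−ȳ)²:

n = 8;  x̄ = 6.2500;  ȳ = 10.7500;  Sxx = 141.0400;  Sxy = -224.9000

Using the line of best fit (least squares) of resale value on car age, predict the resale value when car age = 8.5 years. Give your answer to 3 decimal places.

7.162

b = Sxy/Sxx = -224.9/141.04 = -1.594583
a = ȳ − b·x̄ = 10.75 − (-1.594583)·6.25 = 20.716144
ŷ(8.5) = a + b·8.5 = 20.716144 + (-1.594583)·8.5 = 7.162188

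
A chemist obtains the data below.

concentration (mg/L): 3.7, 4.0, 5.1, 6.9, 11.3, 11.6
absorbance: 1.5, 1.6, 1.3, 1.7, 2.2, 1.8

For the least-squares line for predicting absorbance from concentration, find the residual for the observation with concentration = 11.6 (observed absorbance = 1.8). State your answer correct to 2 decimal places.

-0.19

n = 6, Σx = 42.6, Σy = 10.1, Σxy = 76.05, Σx² = 365.56
Sxx = Σx² − (Σx)²/n = 365.56 − 302.46 = 63.1
Sxy = Σxy − (Σx)(Σy)/n = 76.05 − 71.71 = 4.34
b = Sxy/Sxx = 4.34/63.1 = 0.068780
a = ȳ − b·x̄ = 1.683333 − 0.068780·7.1 = 1.194997
ŷ(11.6) = 1.194997 + 0.068780·11.6 = 1.992842
residual = y − ŷ = 1.8 − 1.992842 = -0.192842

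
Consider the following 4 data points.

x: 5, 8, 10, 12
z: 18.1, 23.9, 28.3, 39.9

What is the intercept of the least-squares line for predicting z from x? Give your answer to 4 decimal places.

n = 4, Σx = 35, Σy = 110.2, Σxy = 1043.5, Σx² = 333
Sxx = Σx² − (Σx)²/n = 333 − 306.25 = 26.75
Sxy = Σxy − (Σx)(Σy)/n = 1043.5 − 964.25 = 79.25
b = Sxy/Sxx = 79.25/26.75 = 2.962617
a = ȳ − b·x̄ = 27.55 − 2.962617·8.75 = 1.627103

1.6271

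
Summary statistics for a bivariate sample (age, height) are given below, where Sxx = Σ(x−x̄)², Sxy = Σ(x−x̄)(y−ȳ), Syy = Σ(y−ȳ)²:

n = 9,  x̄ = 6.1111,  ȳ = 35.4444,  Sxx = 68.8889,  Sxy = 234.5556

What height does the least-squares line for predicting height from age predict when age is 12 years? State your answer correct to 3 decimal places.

b = Sxy/Sxx = 234.5556/68.8889 = 3.404839
a = ȳ − b·x̄ = 35.4444 − 3.404839·6.1111 = 14.637090
ŷ(12) = a + b·12 = 14.637090 + 3.404839·12 = 55.495155

55.495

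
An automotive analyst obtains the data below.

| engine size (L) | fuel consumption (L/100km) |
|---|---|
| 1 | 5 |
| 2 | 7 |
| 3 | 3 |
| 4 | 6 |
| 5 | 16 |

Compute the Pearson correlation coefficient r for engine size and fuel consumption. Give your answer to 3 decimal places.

n = 5, Σx = 15, Σy = 37, Σxy = 132, Σx² = 55, Σy² = 375
Sxx = Σx² − (Σx)²/n = 55 − 45 = 10
Sxy = Σxy − (Σx)(Σy)/n = 132 − 111 = 21
Syy = Σy² − (Σy)²/n = 375 − 273.8 = 101.2
r = Sxy/√(Sxx·Syy) = 21/√(1012) = 21/31.811947 = 0.660129

0.660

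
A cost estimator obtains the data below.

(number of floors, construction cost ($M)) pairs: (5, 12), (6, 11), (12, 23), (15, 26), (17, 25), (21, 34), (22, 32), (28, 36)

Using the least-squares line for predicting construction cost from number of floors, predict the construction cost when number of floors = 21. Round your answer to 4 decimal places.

n = 8, Σx = 126, Σy = 199, Σxy = 3643, Σx² = 2428
Sxx = Σx² − (Σx)²/n = 2428 − 1984.5 = 443.5
Sxy = Σxy − (Σx)(Σy)/n = 3643 − 3134.25 = 508.75
b = Sxy/Sxx = 508.75/443.5 = 1.147125
a = ȳ − b·x̄ = 24.875 − 1.147125·15.75 = 6.807779
ŷ(21) = a + b·21 = 6.807779 + 1.147125·21 = 30.897407

30.8974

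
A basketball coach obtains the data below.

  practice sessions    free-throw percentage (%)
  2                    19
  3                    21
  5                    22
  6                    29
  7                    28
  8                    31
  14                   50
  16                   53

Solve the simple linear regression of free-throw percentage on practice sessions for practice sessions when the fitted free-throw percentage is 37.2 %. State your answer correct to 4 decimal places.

n = 8, Σx = 61, Σy = 253, Σxy = 2377, Σx² = 639
Sxx = Σx² − (Σx)²/n = 639 − 465.125 = 173.875
Sxy = Σxy − (Σx)(Σy)/n = 2377 − 1929.125 = 447.875
b = Sxy/Sxx = 447.875/173.875 = 2.575845
a = ȳ − b·x̄ = 31.625 − 2.575845·7.625 = 11.984184
Set a + b·x = 37.2: x = (37.2 − 11.984184) / 2.575845 = 9.789339

9.7893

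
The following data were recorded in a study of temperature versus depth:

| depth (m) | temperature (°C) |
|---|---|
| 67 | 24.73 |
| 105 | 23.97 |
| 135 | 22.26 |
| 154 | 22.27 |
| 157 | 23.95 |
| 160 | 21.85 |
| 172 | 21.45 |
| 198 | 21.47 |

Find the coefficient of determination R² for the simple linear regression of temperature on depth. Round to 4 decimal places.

n = 8, Σx = 1148, Σy = 181.95, Σxy = 25805.05, Σx² = 176492, Σy² = 4149.6827
Sxx = Σx² − (Σx)²/n = 176492 − 164738 = 11754
Sxy = Σxy − (Σx)(Σy)/n = 25805.05 − 26109.825 = -304.775
Syy = Σy² − (Σy)²/n = 4149.6827 − 4138.225312 = 11.457387
R² = Sxy²/(Sxx·Syy) = (-304.775)²/(11754·11.457387) = 0.689743

0.6897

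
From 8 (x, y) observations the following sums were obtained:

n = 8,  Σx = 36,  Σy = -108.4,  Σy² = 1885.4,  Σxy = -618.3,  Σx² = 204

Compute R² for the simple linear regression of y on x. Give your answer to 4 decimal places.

Sxx = Σx² − (Σx)²/n = 204 − 162 = 42
Sxy = Σxy − (Σx)(Σy)/n = -618.3 − (-487.8) = -130.5
Syy = Σy² − (Σy)²/n = 1885.4 − 1468.82 = 416.58
R² = Sxy²/(Sxx·Syy) = (-130.5)²/(42·416.58) = 0.973360

0.9734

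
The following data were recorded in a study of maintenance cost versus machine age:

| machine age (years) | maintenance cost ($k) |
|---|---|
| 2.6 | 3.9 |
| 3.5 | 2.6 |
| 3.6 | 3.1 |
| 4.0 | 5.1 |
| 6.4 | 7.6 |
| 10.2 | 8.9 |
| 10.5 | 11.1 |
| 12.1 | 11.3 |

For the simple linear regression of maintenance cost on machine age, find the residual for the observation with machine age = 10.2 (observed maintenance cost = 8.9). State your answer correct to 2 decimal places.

-1.00

n = 8, Σx = 52.9, Σy = 53.6, Σxy = 443.5, Σx² = 449.63
Sxx = Σx² − (Σx)²/n = 449.63 − 349.80125 = 99.82875
Sxy = Σxy − (Σx)(Σy)/n = 443.5 − 354.43 = 89.07
b = Sxy/Sxx = 89.07/99.82875 = 0.892228
a = ȳ − b·x̄ = 6.7 − 0.892228·6.6125 = 0.800143
ŷ(10.2) = 0.800143 + 0.892228·10.2 = 9.900868
residual = y − ŷ = 8.9 − 9.900868 = -1.000868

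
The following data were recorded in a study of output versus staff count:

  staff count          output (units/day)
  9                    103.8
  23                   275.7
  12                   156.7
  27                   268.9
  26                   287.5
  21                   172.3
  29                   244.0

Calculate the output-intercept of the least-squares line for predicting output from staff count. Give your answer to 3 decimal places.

n = 7, Σx = 147, Σy = 1508.9, Σxy = 34585.3, Σx² = 3441
Sxx = Σx² − (Σx)²/n = 3441 − 3087 = 354
Sxy = Σxy − (Σx)(Σy)/n = 34585.3 − 31686.9 = 2898.4
b = Sxy/Sxx = 2898.4/354 = 8.187571
a = ȳ − b·x̄ = 215.557143 − 8.187571·21 = 43.618160

43.618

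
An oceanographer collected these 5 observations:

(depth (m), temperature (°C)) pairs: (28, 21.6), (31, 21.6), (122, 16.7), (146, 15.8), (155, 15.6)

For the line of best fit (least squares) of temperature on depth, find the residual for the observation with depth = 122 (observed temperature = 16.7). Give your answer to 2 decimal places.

-0.30

n = 5, Σx = 482, Σy = 91.3, Σxy = 8036.6, Σx² = 61970
Sxx = Σx² − (Σx)²/n = 61970 − 46464.8 = 15505.2
Sxy = Σxy − (Σx)(Σy)/n = 8036.6 − 8801.32 = -764.72
b = Sxy/Sxx = -764.72/15505.2 = -0.049320
a = ȳ − b·x̄ = 18.26 − (-0.049320)·96.4 = 23.014470
ŷ(122) = 23.014470 + (-0.049320)·122 = 16.997402
residual = y − ŷ = 16.7 − 16.997402 = -0.297402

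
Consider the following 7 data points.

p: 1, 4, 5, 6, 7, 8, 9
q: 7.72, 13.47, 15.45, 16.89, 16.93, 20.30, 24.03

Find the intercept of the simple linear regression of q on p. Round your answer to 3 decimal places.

5.684

n = 7, Σx = 40, Σy = 114.79, Σxy = 737.37, Σx² = 272
Sxx = Σx² − (Σx)²/n = 272 − 228.571429 = 43.428571
Sxy = Σxy − (Σx)(Σy)/n = 737.37 − 655.942857 = 81.427143
b = Sxy/Sxx = 81.427143/43.428571 = 1.874967
a = ȳ − b·x̄ = 16.398571 − 1.874967·5.714286 = 5.684474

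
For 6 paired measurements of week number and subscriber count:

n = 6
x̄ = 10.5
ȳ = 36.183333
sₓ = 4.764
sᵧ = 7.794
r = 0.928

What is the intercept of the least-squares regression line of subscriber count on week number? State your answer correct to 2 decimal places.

20.24

b = r · sᵧ/sₓ = 0.928 · 7.794/4.764 = 1.518227
a = ȳ − b·x̄ = 36.183333 − 1.518227·10.5 = 20.241953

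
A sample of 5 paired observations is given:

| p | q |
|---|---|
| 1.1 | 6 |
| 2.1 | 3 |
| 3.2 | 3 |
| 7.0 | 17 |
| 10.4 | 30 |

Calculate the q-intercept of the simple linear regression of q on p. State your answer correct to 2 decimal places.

n = 5, Σx = 23.8, Σy = 59, Σxy = 453.5, Σx² = 173.02
Sxx = Σx² − (Σx)²/n = 173.02 − 113.288 = 59.732
Sxy = Σxy − (Σx)(Σy)/n = 453.5 − 280.84 = 172.66
b = Sxy/Sxx = 172.66/59.732 = 2.890578
a = ȳ − b·x̄ = 11.8 − 2.890578·4.76 = -1.959151

-1.96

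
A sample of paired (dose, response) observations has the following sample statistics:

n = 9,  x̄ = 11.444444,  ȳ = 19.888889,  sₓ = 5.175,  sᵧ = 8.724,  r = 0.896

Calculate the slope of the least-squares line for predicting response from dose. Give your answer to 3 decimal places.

1.510

b = r · sᵧ/sₓ = 0.896 · 8.724/5.175 = 1.510474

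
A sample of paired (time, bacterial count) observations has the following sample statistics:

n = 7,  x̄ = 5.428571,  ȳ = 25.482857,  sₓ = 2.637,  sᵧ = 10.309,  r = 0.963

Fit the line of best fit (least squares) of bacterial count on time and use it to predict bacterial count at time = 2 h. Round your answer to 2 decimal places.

12.58

b = r · sᵧ/sₓ = 0.963 · 10.309/2.637 = 3.764720
a = ȳ − b·x̄ = 25.482857 − 3.764720·5.428571 = 5.045806
ŷ(2) = a + b·2 = 5.045806 + 3.764720·2 = 12.575247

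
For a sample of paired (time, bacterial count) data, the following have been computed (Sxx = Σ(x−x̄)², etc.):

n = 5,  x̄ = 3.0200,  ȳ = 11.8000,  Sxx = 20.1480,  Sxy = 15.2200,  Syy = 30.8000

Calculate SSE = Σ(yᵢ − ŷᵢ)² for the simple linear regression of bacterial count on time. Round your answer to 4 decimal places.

19.3027

b = Sxy/Sxx = 15.22/20.148 = 0.755410
SSE = Syy − b·Sxy = 30.8 − 0.755410·15.22 = 19.302660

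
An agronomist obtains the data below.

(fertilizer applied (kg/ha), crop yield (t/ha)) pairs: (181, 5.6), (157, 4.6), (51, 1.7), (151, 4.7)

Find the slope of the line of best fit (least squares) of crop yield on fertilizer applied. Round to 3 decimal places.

0.029

n = 4, Σx = 540, Σy = 16.6, Σxy = 2532.2, Σx² = 82812
Sxx = Σx² − (Σx)²/n = 82812 − 72900 = 9912
Sxy = Σxy − (Σx)(Σy)/n = 2532.2 − 2241 = 291.2
b = Sxy/Sxx = 291.2/9912 = 0.029379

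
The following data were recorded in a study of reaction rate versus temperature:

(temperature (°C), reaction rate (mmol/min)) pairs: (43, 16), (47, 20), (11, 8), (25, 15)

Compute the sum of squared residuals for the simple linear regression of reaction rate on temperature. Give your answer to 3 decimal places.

n = 4, Σx = 126, Σy = 59, Σxy = 2091, Σx² = 4804, Σy² = 945
Sxx = Σx² − (Σx)²/n = 4804 − 3969 = 835
Sxy = Σxy − (Σx)(Σy)/n = 2091 − 1858.5 = 232.5
Syy = Σy² − (Σy)²/n = 945 − 870.25 = 74.75
b = Sxy/Sxx = 232.5/835 = 0.278443
SSE = Syy − b·Sxy = 74.75 − 0.278443·232.5 = 10.011976

10.012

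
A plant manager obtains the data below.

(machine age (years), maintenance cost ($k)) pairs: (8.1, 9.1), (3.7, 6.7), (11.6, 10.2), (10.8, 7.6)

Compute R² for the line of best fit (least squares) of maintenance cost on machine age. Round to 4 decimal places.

0.4883

n = 4, Σx = 34.2, Σy = 33.6, Σxy = 298.9, Σx² = 330.5, Σy² = 289.5
Sxx = Σx² − (Σx)²/n = 330.5 − 292.41 = 38.09
Sxy = Σxy − (Σx)(Σy)/n = 298.9 − 287.28 = 11.62
Syy = Σy² − (Σy)²/n = 289.5 − 282.24 = 7.26
R² = Sxy²/(Sxx·Syy) = (11.62)²/(38.09·7.26) = 0.488275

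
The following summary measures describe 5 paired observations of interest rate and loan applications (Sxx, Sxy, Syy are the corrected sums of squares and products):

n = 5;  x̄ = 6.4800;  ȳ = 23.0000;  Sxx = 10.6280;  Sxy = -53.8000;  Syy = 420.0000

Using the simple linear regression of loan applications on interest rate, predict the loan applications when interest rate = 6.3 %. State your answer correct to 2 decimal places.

b = Sxy/Sxx = -53.8/10.628 = -5.062100
a = ȳ − b·x̄ = 23 − (-5.062100)·6.48 = 55.802409
ŷ(6.3) = a + b·6.3 = 55.802409 + (-5.062100)·6.3 = 23.911178

23.91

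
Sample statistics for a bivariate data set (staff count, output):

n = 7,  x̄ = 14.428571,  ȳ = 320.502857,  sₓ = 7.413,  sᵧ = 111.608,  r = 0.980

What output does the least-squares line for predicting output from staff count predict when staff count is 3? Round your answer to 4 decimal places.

151.8789

b = r · sᵧ/sₓ = 0.98 · 111.608/7.413 = 14.754599
a = ȳ − b·x̄ = 320.502857 − 14.754599·14.428571 = 107.615082
ŷ(3) = a + b·3 = 107.615082 + 14.754599·3 = 151.878878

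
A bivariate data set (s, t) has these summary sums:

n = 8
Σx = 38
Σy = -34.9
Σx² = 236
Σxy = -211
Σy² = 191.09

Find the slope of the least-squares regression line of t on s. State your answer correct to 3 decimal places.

Sxx = Σx² − (Σx)²/n = 236 − 180.5 = 55.5
Sxy = Σxy − (Σx)(Σy)/n = -211 − (-165.775) = -45.225
b = Sxy/Sxx = -45.225/55.5 = -0.814865

-0.815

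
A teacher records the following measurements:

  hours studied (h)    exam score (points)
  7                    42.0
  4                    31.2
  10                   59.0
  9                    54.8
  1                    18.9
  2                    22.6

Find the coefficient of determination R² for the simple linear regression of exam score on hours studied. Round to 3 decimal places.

0.992

n = 6, Σx = 33, Σy = 228.5, Σxy = 1566.1, Σx² = 251, Σy² = 10089.45
Sxx = Σx² − (Σx)²/n = 251 − 181.5 = 69.5
Sxy = Σxy − (Σx)(Σy)/n = 1566.1 − 1256.75 = 309.35
Syy = Σy² − (Σy)²/n = 10089.45 − 8702.041667 = 1387.408333
R² = Sxy²/(Sxx·Syy) = (309.35)²/(69.5·1387.408333) = 0.992456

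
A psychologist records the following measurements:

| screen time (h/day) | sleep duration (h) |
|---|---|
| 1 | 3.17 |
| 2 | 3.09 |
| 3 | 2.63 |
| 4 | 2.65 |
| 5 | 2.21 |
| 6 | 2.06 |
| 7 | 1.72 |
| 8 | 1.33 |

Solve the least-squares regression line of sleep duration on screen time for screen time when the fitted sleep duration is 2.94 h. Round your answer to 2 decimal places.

2.26

n = 8, Σx = 36, Σy = 18.86, Σxy = 73.93, Σx² = 204
Sxx = Σx² − (Σx)²/n = 204 − 162 = 42
Sxy = Σxy − (Σx)(Σy)/n = 73.93 − 84.87 = -10.94
b = Sxy/Sxx = -10.94/42 = -0.260476
a = ȳ − b·x̄ = 2.3575 − (-0.260476)·4.5 = 3.529643
Set a + b·x = 2.94: x = (2.94 − 3.529643) / (-0.260476) = 2.263711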